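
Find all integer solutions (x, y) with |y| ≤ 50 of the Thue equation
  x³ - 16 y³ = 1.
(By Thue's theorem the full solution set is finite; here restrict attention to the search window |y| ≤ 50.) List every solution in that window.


The equation is x³ - 16y³ = 1. For fixed y, x³ = 16·y³ + 1, so a solution requires the RHS to be a perfect cube.
Strategy: iterate y from -50 to 50, compute RHS = 16·y³ + 1, and check whether it is a (positive or negative) perfect cube.
Check small values of y:
  y = 0: RHS = 1 = (1)³ ⇒ x = 1 works.
  y = 1: RHS = 17 is not a perfect cube.
  y = -1: RHS = -15 is not a perfect cube.
  y = 2: RHS = 129 is not a perfect cube.
  y = -2: RHS = -127 is not a perfect cube.
  y = 3: RHS = 433 is not a perfect cube.
  y = -3: RHS = -431 is not a perfect cube.
Continuing the search up to |y| = 50 finds no further solutions beyond those listed.
Collected solutions: (1, 0).

Solutions (with |y| ≤ 50): (1, 0).


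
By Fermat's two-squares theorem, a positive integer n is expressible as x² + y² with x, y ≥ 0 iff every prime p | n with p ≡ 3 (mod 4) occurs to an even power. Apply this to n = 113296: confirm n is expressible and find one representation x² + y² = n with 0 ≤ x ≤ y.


Step 1: Factor n = 113296 = 2^4 · 73 · 97.
Step 2: Check the mod-4 condition on each prime factor: 2 = 2 (special); 73 ≡ 1 (mod 4), exponent 1; 97 ≡ 1 (mod 4), exponent 1.
All primes ≡ 3 (mod 4) appear to even exponent (or don't appear), so by the two-squares theorem n IS expressible as a sum of two squares.
Step 3: Build a representation. Group n = k² · m with k = 4 and m = 73 · 97 = 7081 (a product of primes ≡ 1 (mod 4)); a representation of m scales to one of n via (k·x)² + (k·y)² = k²(x² + y²). Each prime p ≡ 1 (mod 4) is itself a sum of two squares; find a² by testing p − a² for a perfect square:
  73: 73 − 1² = 72, 73 − 2² = 69, 73 − 3² = 64 = 8² ⇒ 73 = 3² + 8².
  97: 97 − 1² = 96, 97 − 2² = 93, 97 − 3² = 88, 97 − 4² = 81 = 9² ⇒ 97 = 4² + 9².
  Combine using the Brahmagupta–Fibonacci identity (a² + b²)(c² + d²) = (ac − bd)² + (ad + bc)² = (ac + bd)² + (ad − bc)²:
  73 · 97 = 7081: from (3² + 8²)(4² + 9²), take (3·4 − 8·9, 3·9 + 8·4) = (12 − 72, 27 + 32) = (-60, 59); dropping signs (only squares matter) gives (60, 59); check 60² + 59² = 3600 + 3481 = 7081 ✓.
  Scale by k = 4: (4·60, 4·59) = (240, 236).
Step 4: Order so x ≤ y and verify: 236² + 240² = 55696 + 57600 = 113296 = n. ✓

n = 113296 = 236² + 240² (one valid representation with x ≤ y).


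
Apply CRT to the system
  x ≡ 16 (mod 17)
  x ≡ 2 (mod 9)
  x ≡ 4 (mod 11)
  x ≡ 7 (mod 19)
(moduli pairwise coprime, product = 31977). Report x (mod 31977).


Product of moduli M = 17 · 9 · 11 · 19 = 31977.
Merge one congruence at a time:
  Start: x ≡ 16 (mod 17).
  Combine with x ≡ 2 (mod 9); new modulus lcm = 153.
    Write x = 16 + 17·t and substitute into x ≡ 2 (mod 9): 17·t ≡ 2 − 16 = -14 (mod 9).
    Reduce coefficients mod 9: 8·t ≡ 4 (mod 9).
    The inverse of 8 mod 9 is 8 (since 8·8 = 64 = 7·9 + 1), so t ≡ 8·4 = 32 ≡ 5 (mod 9).
    Then x = 16 + 17·5 = 101, valid modulo lcm(17, 9) = 153: x ≡ 101 (mod 153).
  Combine with x ≡ 4 (mod 11); new modulus lcm = 1683.
    Write x = 101 + 153·t and substitute into x ≡ 4 (mod 11): 153·t ≡ 4 − 101 = -97 (mod 11).
    Reduce coefficients mod 11: 10·t ≡ 2 (mod 11).
    The inverse of 10 mod 11 is 10 (since 10·10 = 100 = 9·11 + 1), so t ≡ 10·2 = 20 ≡ 9 (mod 11).
    Then x = 101 + 153·9 = 1478, valid modulo lcm(153, 11) = 1683: x ≡ 1478 (mod 1683).
  Combine with x ≡ 7 (mod 19); new modulus lcm = 31977.
    Write x = 1478 + 1683·t and substitute into x ≡ 7 (mod 19): 1683·t ≡ 7 − 1478 = -1471 (mod 19).
    Reduce coefficients mod 19: 11·t ≡ 11 (mod 19).
    The inverse of 11 mod 19 is 7 (since 11·7 = 77 = 4·19 + 1), so t ≡ 7·11 = 77 ≡ 1 (mod 19).
    Then x = 1478 + 1683·1 = 3161, valid modulo lcm(1683, 19) = 31977: x ≡ 3161 (mod 31977).
Verify against each original: 3161 mod 17 = 16, 3161 mod 9 = 2, 3161 mod 11 = 4, 3161 mod 19 = 7.

x ≡ 3161 (mod 31977).


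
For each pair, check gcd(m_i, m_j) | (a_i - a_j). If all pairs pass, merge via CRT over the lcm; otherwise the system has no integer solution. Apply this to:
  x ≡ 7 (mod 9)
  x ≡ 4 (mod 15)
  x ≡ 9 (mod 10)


Moduli 9, 15, 10 are not pairwise coprime, so CRT works modulo lcm(m_i) when all pairwise compatibility conditions hold.
Pairwise compatibility: gcd(m_i, m_j) must divide a_i - a_j for every pair.
Merge one congruence at a time:
  Start: x ≡ 7 (mod 9).
  Combine with x ≡ 4 (mod 15): gcd(9, 15) = 3; 4 - 7 = -3, which IS divisible by 3, so compatible.
    Write x = 7 + 9·t and substitute into x ≡ 4 (mod 15): 9·t ≡ 4 − 7 = -3 (mod 15).
    Divide the congruence (and modulus) by g = 3: 3·t ≡ -1 (mod 5).
    Reduce coefficients mod 5: 3·t ≡ 4 (mod 5).
    The inverse of 3 mod 5 is 2 (since 3·2 = 6 = 1·5 + 1), so t ≡ 2·4 = 8 ≡ 3 (mod 5).
    Then x = 7 + 9·3 = 34, valid modulo lcm(9, 15) = 45: x ≡ 34 (mod 45).
  Combine with x ≡ 9 (mod 10): gcd(45, 10) = 5; 9 - 34 = -25, which IS divisible by 5, so compatible.
    Write x = 34 + 45·t and substitute into x ≡ 9 (mod 10): 45·t ≡ 9 − 34 = -25 (mod 10).
    Divide the congruence (and modulus) by g = 5: 9·t ≡ -5 (mod 2).
    Reduce coefficients mod 2: 1·t ≡ 1 (mod 2).
    So t ≡ 1 (mod 2).
    Then x = 34 + 45·1 = 79, valid modulo lcm(45, 10) = 90: x ≡ 79 (mod 90).
Verify: 79 mod 9 = 7, 79 mod 15 = 4, 79 mod 10 = 9.

x ≡ 79 (mod 90).


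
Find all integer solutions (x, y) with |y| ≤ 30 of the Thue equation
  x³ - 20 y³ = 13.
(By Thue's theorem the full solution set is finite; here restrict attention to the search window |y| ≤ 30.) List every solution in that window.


The equation is x³ - 20y³ = 13. For fixed y, x³ = 20·y³ + 13, so a solution requires the RHS to be a perfect cube.
Strategy: iterate y from -30 to 30, compute RHS = 20·y³ + 13, and check whether it is a (positive or negative) perfect cube.
Check small values of y:
  y = 0: RHS = 13 is not a perfect cube.
  y = 1: RHS = 33 is not a perfect cube.
  y = -1: RHS = -7 is not a perfect cube.
  y = 2: RHS = 173 is not a perfect cube.
  y = -2: RHS = -147 is not a perfect cube.
  y = 3: RHS = 553 is not a perfect cube.
  y = -3: RHS = -527 is not a perfect cube.
Continuing the search up to |y| = 30 finds no solutions either.
No (x, y) in the scanned range satisfies the equation.

No integer solutions with |y| ≤ 30.


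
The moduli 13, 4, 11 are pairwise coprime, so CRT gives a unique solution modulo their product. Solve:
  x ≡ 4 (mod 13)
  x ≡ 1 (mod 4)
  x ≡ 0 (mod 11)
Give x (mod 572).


Moduli 13, 4, 11 are pairwise coprime; by CRT there is a unique solution modulo M = 13 · 4 · 11 = 572.
Solve pairwise, accumulating the modulus:
  Start with x ≡ 4 (mod 13).
  Combine with x ≡ 1 (mod 4): since gcd(13, 4) = 1, we get a unique residue mod 52.
    Write x = 4 + 13·t and substitute into x ≡ 1 (mod 4): 13·t ≡ 1 − 4 = -3 (mod 4).
    Reduce coefficients mod 4: 1·t ≡ 1 (mod 4).
    So t ≡ 1 (mod 4).
    Then x = 4 + 13·1 = 17, valid modulo lcm(13, 4) = 52: x ≡ 17 (mod 52).
  Combine with x ≡ 0 (mod 11): since gcd(52, 11) = 1, we get a unique residue mod 572.
    Write x = 17 + 52·t and substitute into x ≡ 0 (mod 11): 52·t ≡ 0 − 17 = -17 (mod 11).
    Reduce coefficients mod 11: 8·t ≡ 5 (mod 11).
    The inverse of 8 mod 11 is 7 (since 8·7 = 56 = 5·11 + 1), so t ≡ 7·5 = 35 ≡ 2 (mod 11).
    Then x = 17 + 52·2 = 121, valid modulo lcm(52, 11) = 572: x ≡ 121 (mod 572).
Verify: 121 mod 13 = 4 ✓, 121 mod 4 = 1 ✓, 121 mod 11 = 0 ✓.

x ≡ 121 (mod 572).


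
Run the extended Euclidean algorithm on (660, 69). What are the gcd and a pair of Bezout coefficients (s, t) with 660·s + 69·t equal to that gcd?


Euclidean algorithm on (660, 69) — divide until remainder is 0:
  660 = 9 · 69 + 39
  69 = 1 · 39 + 30
  39 = 1 · 30 + 9
  30 = 3 · 9 + 3
  9 = 3 · 3 + 0
gcd(660, 69) = 3.
Track Bezout coefficients alongside the remainders: start with r₀ = 660 = a·1 + b·0 (s = 1, t = 0) and r₁ = 69 = a·0 + b·1 (s = 0, t = 1); each new remainder r_{k+1} = r_{k-1} − q_k·r_k inherits s_{k+1} = s_{k-1} − q_k·s_k, t_{k+1} = t_{k-1} − q_k·t_k, so r_k = a·s_k + b·t_k at every step:
  q = 9: r = 39, s = 1 − 9·0 = 1, t = 0 − 9·1 = -9  (check: 660·1 + 69·(-9) = 39)
  q = 1: r = 30, s = 0 − 1·1 = -1, t = 1 − 1·(-9) = 10  (check: 660·(-1) + 69·10 = 30)
  q = 1: r = 9, s = 1 − 1·(-1) = 2, t = -9 − 1·10 = -19  (check: 660·2 + 69·(-19) = 9)
  q = 3: r = 3, s = -1 − 3·2 = -7, t = 10 − 3·(-19) = 67  (check: 660·(-7) + 69·67 = 3)
The row with r = 3 (the gcd) gives the Bezout coefficients s = -7, t = 67.
Result: 660 · (-7) + 69 · (67) = 3.

gcd(660, 69) = 3; s = -7, t = 67 (check: 660·(-7) + 69·67 = 3).


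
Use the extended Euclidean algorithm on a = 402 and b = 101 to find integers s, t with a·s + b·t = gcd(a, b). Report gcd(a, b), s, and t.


Euclidean algorithm on (402, 101) — divide until remainder is 0:
  402 = 3 · 101 + 99
  101 = 1 · 99 + 2
  99 = 49 · 2 + 1
  2 = 2 · 1 + 0
gcd(402, 101) = 1.
Track Bezout coefficients alongside the remainders: start with r₀ = 402 = a·1 + b·0 (s = 1, t = 0) and r₁ = 101 = a·0 + b·1 (s = 0, t = 1); each new remainder r_{k+1} = r_{k-1} − q_k·r_k inherits s_{k+1} = s_{k-1} − q_k·s_k, t_{k+1} = t_{k-1} − q_k·t_k, so r_k = a·s_k + b·t_k at every step:
  q = 3: r = 99, s = 1 − 3·0 = 1, t = 0 − 3·1 = -3  (check: 402·1 + 101·(-3) = 99)
  q = 1: r = 2, s = 0 − 1·1 = -1, t = 1 − 1·(-3) = 4  (check: 402·(-1) + 101·4 = 2)
  q = 49: r = 1, s = 1 − 49·(-1) = 50, t = -3 − 49·4 = -199  (check: 402·50 + 101·(-199) = 1)
The row with r = 1 (the gcd) gives the Bezout coefficients s = 50, t = -199.
Result: 402 · (50) + 101 · (-199) = 1.

gcd(402, 101) = 1; s = 50, t = -199 (check: 402·50 + 101·(-199) = 1).


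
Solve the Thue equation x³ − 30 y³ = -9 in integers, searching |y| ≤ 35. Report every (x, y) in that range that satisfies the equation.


The equation is x³ - 30y³ = -9. For fixed y, x³ = 30·y³ − 9, so a solution requires the RHS to be a perfect cube.
Strategy: iterate y from -35 to 35, compute RHS = 30·y³ − 9, and check whether it is a (positive or negative) perfect cube.
Check small values of y:
  y = 0: RHS = -9 is not a perfect cube.
  y = 1: RHS = 21 is not a perfect cube.
  y = -1: RHS = -39 is not a perfect cube.
  y = 2: RHS = 231 is not a perfect cube.
  y = -2: RHS = -249 is not a perfect cube.
  y = 3: RHS = 801 is not a perfect cube.
  y = -3: RHS = -819 is not a perfect cube.
Continuing the search up to |y| = 35 finds no solutions either.
No (x, y) in the scanned range satisfies the equation.

No integer solutions with |y| ≤ 35.


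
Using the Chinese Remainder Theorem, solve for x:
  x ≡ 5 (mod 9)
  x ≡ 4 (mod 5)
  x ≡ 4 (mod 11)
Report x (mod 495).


Moduli 9, 5, 11 are pairwise coprime; by CRT there is a unique solution modulo M = 9 · 5 · 11 = 495.
Solve pairwise, accumulating the modulus:
  Start with x ≡ 5 (mod 9).
  Combine with x ≡ 4 (mod 5): since gcd(9, 5) = 1, we get a unique residue mod 45.
    Write x = 5 + 9·t and substitute into x ≡ 4 (mod 5): 9·t ≡ 4 − 5 = -1 (mod 5).
    Reduce coefficients mod 5: 4·t ≡ 4 (mod 5).
    The inverse of 4 mod 5 is 4 (since 4·4 = 16 = 3·5 + 1), so t ≡ 4·4 = 16 ≡ 1 (mod 5).
    Then x = 5 + 9·1 = 14, valid modulo lcm(9, 5) = 45: x ≡ 14 (mod 45).
  Combine with x ≡ 4 (mod 11): since gcd(45, 11) = 1, we get a unique residue mod 495.
    Write x = 14 + 45·t and substitute into x ≡ 4 (mod 11): 45·t ≡ 4 − 14 = -10 (mod 11).
    Reduce coefficients mod 11: 1·t ≡ 1 (mod 11).
    So t ≡ 1 (mod 11).
    Then x = 14 + 45·1 = 59, valid modulo lcm(45, 11) = 495: x ≡ 59 (mod 495).
Verify: 59 mod 9 = 5 ✓, 59 mod 5 = 4 ✓, 59 mod 11 = 4 ✓.

x ≡ 59 (mod 495).


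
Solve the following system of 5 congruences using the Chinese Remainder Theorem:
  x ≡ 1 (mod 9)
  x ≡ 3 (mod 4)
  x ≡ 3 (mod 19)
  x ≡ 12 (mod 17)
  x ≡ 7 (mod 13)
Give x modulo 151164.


Product of moduli M = 9 · 4 · 19 · 17 · 13 = 151164.
Merge one congruence at a time:
  Start: x ≡ 1 (mod 9).
  Combine with x ≡ 3 (mod 4); new modulus lcm = 36.
    Write x = 1 + 9·t and substitute into x ≡ 3 (mod 4): 9·t ≡ 3 − 1 = 2 (mod 4).
    Reduce coefficients mod 4: 1·t ≡ 2 (mod 4).
    So t ≡ 2 (mod 4).
    Then x = 1 + 9·2 = 19, valid modulo lcm(9, 4) = 36: x ≡ 19 (mod 36).
  Combine with x ≡ 3 (mod 19); new modulus lcm = 684.
    Write x = 19 + 36·t and substitute into x ≡ 3 (mod 19): 36·t ≡ 3 − 19 = -16 (mod 19).
    Reduce coefficients mod 19: 17·t ≡ 3 (mod 19).
    The inverse of 17 mod 19 is 9 (since 17·9 = 153 = 8·19 + 1), so t ≡ 9·3 = 27 ≡ 8 (mod 19).
    Then x = 19 + 36·8 = 307, valid modulo lcm(36, 19) = 684: x ≡ 307 (mod 684).
  Combine with x ≡ 12 (mod 17); new modulus lcm = 11628.
    Write x = 307 + 684·t and substitute into x ≡ 12 (mod 17): 684·t ≡ 12 − 307 = -295 (mod 17).
    Reduce coefficients mod 17: 4·t ≡ 11 (mod 17).
    The inverse of 4 mod 17 is 13 (since 4·13 = 52 = 3·17 + 1), so t ≡ 13·11 = 143 ≡ 7 (mod 17).
    Then x = 307 + 684·7 = 5095, valid modulo lcm(684, 17) = 11628: x ≡ 5095 (mod 11628).
  Combine with x ≡ 7 (mod 13); new modulus lcm = 151164.
    Write x = 5095 + 11628·t and substitute into x ≡ 7 (mod 13): 11628·t ≡ 7 − 5095 = -5088 (mod 13).
    Reduce coefficients mod 13: 6·t ≡ 8 (mod 13).
    The inverse of 6 mod 13 is 11 (since 6·11 = 66 = 5·13 + 1), so t ≡ 11·8 = 88 ≡ 10 (mod 13).
    Then x = 5095 + 11628·10 = 121375, valid modulo lcm(11628, 13) = 151164: x ≡ 121375 (mod 151164).
Verify against each original: 121375 mod 9 = 1, 121375 mod 4 = 3, 121375 mod 19 = 3, 121375 mod 17 = 12, 121375 mod 13 = 7.

x ≡ 121375 (mod 151164).


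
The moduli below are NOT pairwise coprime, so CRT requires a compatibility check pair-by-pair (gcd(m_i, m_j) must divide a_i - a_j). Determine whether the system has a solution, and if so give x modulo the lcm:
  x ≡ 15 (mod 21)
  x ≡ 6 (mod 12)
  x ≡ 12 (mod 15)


Moduli 21, 12, 15 are not pairwise coprime, so CRT works modulo lcm(m_i) when all pairwise compatibility conditions hold.
Pairwise compatibility: gcd(m_i, m_j) must divide a_i - a_j for every pair.
Merge one congruence at a time:
  Start: x ≡ 15 (mod 21).
  Combine with x ≡ 6 (mod 12): gcd(21, 12) = 3; 6 - 15 = -9, which IS divisible by 3, so compatible.
    Write x = 15 + 21·t and substitute into x ≡ 6 (mod 12): 21·t ≡ 6 − 15 = -9 (mod 12).
    Divide the congruence (and modulus) by g = 3: 7·t ≡ -3 (mod 4).
    Reduce coefficients mod 4: 3·t ≡ 1 (mod 4).
    The inverse of 3 mod 4 is 3 (since 3·3 = 9 = 2·4 + 1), so t ≡ 3·1 = 3 ≡ 3 (mod 4).
    Then x = 15 + 21·3 = 78, valid modulo lcm(21, 12) = 84: x ≡ 78 (mod 84).
  Combine with x ≡ 12 (mod 15): gcd(84, 15) = 3; 12 - 78 = -66, which IS divisible by 3, so compatible.
    Write x = 78 + 84·t and substitute into x ≡ 12 (mod 15): 84·t ≡ 12 − 78 = -66 (mod 15).
    Divide the congruence (and modulus) by g = 3: 28·t ≡ -22 (mod 5).
    Reduce coefficients mod 5: 3·t ≡ 3 (mod 5).
    The inverse of 3 mod 5 is 2 (since 3·2 = 6 = 1·5 + 1), so t ≡ 2·3 = 6 ≡ 1 (mod 5).
    Then x = 78 + 84·1 = 162, valid modulo lcm(84, 15) = 420: x ≡ 162 (mod 420).
Verify: 162 mod 21 = 15, 162 mod 12 = 6, 162 mod 15 = 12.

x ≡ 162 (mod 420).


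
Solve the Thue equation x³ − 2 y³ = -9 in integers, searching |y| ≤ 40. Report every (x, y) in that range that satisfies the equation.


The equation is x³ - 2y³ = -9. For fixed y, x³ = 2·y³ − 9, so a solution requires the RHS to be a perfect cube.
Strategy: iterate y from -40 to 40, compute RHS = 2·y³ − 9, and check whether it is a (positive or negative) perfect cube.
Check small values of y:
  y = 0: RHS = -9 is not a perfect cube.
  y = 1: RHS = -7 is not a perfect cube.
  y = -1: RHS = -11 is not a perfect cube.
  y = 2: RHS = 7 is not a perfect cube.
  y = -2: RHS = -25 is not a perfect cube.
  y = 3: RHS = 45 is not a perfect cube.
  y = -3: RHS = -63 is not a perfect cube.
Continuing the search up to |y| = 40 finds no solutions either.
No (x, y) in the scanned range satisfies the equation.

No integer solutions with |y| ≤ 40.


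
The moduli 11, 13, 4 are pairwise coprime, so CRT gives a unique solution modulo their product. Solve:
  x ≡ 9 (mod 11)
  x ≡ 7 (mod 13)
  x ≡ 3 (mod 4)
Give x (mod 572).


Moduli 11, 13, 4 are pairwise coprime; by CRT there is a unique solution modulo M = 11 · 13 · 4 = 572.
Solve pairwise, accumulating the modulus:
  Start with x ≡ 9 (mod 11).
  Combine with x ≡ 7 (mod 13): since gcd(11, 13) = 1, we get a unique residue mod 143.
    Write x = 9 + 11·t and substitute into x ≡ 7 (mod 13): 11·t ≡ 7 − 9 = -2 (mod 13).
    Reduce coefficients mod 13: 11·t ≡ 11 (mod 13).
    The inverse of 11 mod 13 is 6 (since 11·6 = 66 = 5·13 + 1), so t ≡ 6·11 = 66 ≡ 1 (mod 13).
    Then x = 9 + 11·1 = 20, valid modulo lcm(11, 13) = 143: x ≡ 20 (mod 143).
  Combine with x ≡ 3 (mod 4): since gcd(143, 4) = 1, we get a unique residue mod 572.
    Write x = 20 + 143·t and substitute into x ≡ 3 (mod 4): 143·t ≡ 3 − 20 = -17 (mod 4).
    Reduce coefficients mod 4: 3·t ≡ 3 (mod 4).
    The inverse of 3 mod 4 is 3 (since 3·3 = 9 = 2·4 + 1), so t ≡ 3·3 = 9 ≡ 1 (mod 4).
    Then x = 20 + 143·1 = 163, valid modulo lcm(143, 4) = 572: x ≡ 163 (mod 572).
Verify: 163 mod 11 = 9 ✓, 163 mod 13 = 7 ✓, 163 mod 4 = 3 ✓.

x ≡ 163 (mod 572).


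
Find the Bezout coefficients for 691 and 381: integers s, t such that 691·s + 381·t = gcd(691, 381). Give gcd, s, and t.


Euclidean algorithm on (691, 381) — divide until remainder is 0:
  691 = 1 · 381 + 310
  381 = 1 · 310 + 71
  310 = 4 · 71 + 26
  71 = 2 · 26 + 19
  26 = 1 · 19 + 7
  19 = 2 · 7 + 5
  7 = 1 · 5 + 2
  5 = 2 · 2 + 1
  2 = 2 · 1 + 0
gcd(691, 381) = 1.
Track Bezout coefficients alongside the remainders: start with r₀ = 691 = a·1 + b·0 (s = 1, t = 0) and r₁ = 381 = a·0 + b·1 (s = 0, t = 1); each new remainder r_{k+1} = r_{k-1} − q_k·r_k inherits s_{k+1} = s_{k-1} − q_k·s_k, t_{k+1} = t_{k-1} − q_k·t_k, so r_k = a·s_k + b·t_k at every step:
  q = 1: r = 310, s = 1 − 1·0 = 1, t = 0 − 1·1 = -1  (check: 691·1 + 381·(-1) = 310)
  q = 1: r = 71, s = 0 − 1·1 = -1, t = 1 − 1·(-1) = 2  (check: 691·(-1) + 381·2 = 71)
  q = 4: r = 26, s = 1 − 4·(-1) = 5, t = -1 − 4·2 = -9  (check: 691·5 + 381·(-9) = 26)
  q = 2: r = 19, s = -1 − 2·5 = -11, t = 2 − 2·(-9) = 20  (check: 691·(-11) + 381·20 = 19)
  q = 1: r = 7, s = 5 − 1·(-11) = 16, t = -9 − 1·20 = -29  (check: 691·16 + 381·(-29) = 7)
  q = 2: r = 5, s = -11 − 2·16 = -43, t = 20 − 2·(-29) = 78  (check: 691·(-43) + 381·78 = 5)
  q = 1: r = 2, s = 16 − 1·(-43) = 59, t = -29 − 1·78 = -107  (check: 691·59 + 381·(-107) = 2)
  q = 2: r = 1, s = -43 − 2·59 = -161, t = 78 − 2·(-107) = 292  (check: 691·(-161) + 381·292 = 1)
The row with r = 1 (the gcd) gives the Bezout coefficients s = -161, t = 292.
Result: 691 · (-161) + 381 · (292) = 1.

gcd(691, 381) = 1; s = -161, t = 292 (check: 691·(-161) + 381·292 = 1).


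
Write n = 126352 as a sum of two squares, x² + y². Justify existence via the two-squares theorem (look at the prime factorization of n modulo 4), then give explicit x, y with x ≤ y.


Step 1: Factor n = 126352 = 2^4 · 53 · 149.
Step 2: Check the mod-4 condition on each prime factor: 2 = 2 (special); 53 ≡ 1 (mod 4), exponent 1; 149 ≡ 1 (mod 4), exponent 1.
All primes ≡ 3 (mod 4) appear to even exponent (or don't appear), so by the two-squares theorem n IS expressible as a sum of two squares.
Step 3: Build a representation. Group n = k² · m with k = 4 and m = 53 · 149 = 7897 (a product of primes ≡ 1 (mod 4)); a representation of m scales to one of n via (k·x)² + (k·y)² = k²(x² + y²). Each prime p ≡ 1 (mod 4) is itself a sum of two squares; find a² by testing p − a² for a perfect square:
  53: 53 − 1² = 52, 53 − 2² = 49 = 7² ⇒ 53 = 2² + 7².
  149: 149 − 1² = 148, 149 − 2² = 145, 149 − 3² = 140, 149 − 4² = 133, 149 − 5² = 124, 149 − 6² = 113, 149 − 7² = 100 = 10² ⇒ 149 = 7² + 10².
  Combine using the Brahmagupta–Fibonacci identity (a² + b²)(c² + d²) = (ac − bd)² + (ad + bc)² = (ac + bd)² + (ad − bc)²:
  53 · 149 = 7897: from (2² + 7²)(7² + 10²), take (2·7 − 7·10, 2·10 + 7·7) = (14 − 70, 20 + 49) = (-56, 69); dropping signs (only squares matter) gives (56, 69); check 56² + 69² = 3136 + 4761 = 7897 ✓.
  Scale by k = 4: (4·56, 4·69) = (224, 276).
Step 4: Order so x ≤ y and verify: 224² + 276² = 50176 + 76176 = 126352 = n. ✓

n = 126352 = 224² + 276² (one valid representation with x ≤ y).


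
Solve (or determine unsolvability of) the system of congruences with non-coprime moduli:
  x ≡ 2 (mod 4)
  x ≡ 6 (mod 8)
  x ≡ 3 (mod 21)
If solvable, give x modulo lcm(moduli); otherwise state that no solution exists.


Moduli 4, 8, 21 are not pairwise coprime, so CRT works modulo lcm(m_i) when all pairwise compatibility conditions hold.
Pairwise compatibility: gcd(m_i, m_j) must divide a_i - a_j for every pair.
Merge one congruence at a time:
  Start: x ≡ 2 (mod 4).
  Combine with x ≡ 6 (mod 8): gcd(4, 8) = 4; 6 - 2 = 4, which IS divisible by 4, so compatible.
    Write x = 2 + 4·t and substitute into x ≡ 6 (mod 8): 4·t ≡ 6 − 2 = 4 (mod 8).
    Divide the congruence (and modulus) by g = 4: 1·t ≡ 1 (mod 2).
    So t ≡ 1 (mod 2).
    Then x = 2 + 4·1 = 6, valid modulo lcm(4, 8) = 8: x ≡ 6 (mod 8).
  Combine with x ≡ 3 (mod 21): gcd(8, 21) = 1; 3 - 6 = -3, which IS divisible by 1, so compatible.
    Write x = 6 + 8·t and substitute into x ≡ 3 (mod 21): 8·t ≡ 3 − 6 = -3 (mod 21).
    Reduce coefficients mod 21: 8·t ≡ 18 (mod 21).
    The inverse of 8 mod 21 is 8 (since 8·8 = 64 = 3·21 + 1), so t ≡ 8·18 = 144 ≡ 18 (mod 21).
    Then x = 6 + 8·18 = 150, valid modulo lcm(8, 21) = 168: x ≡ 150 (mod 168).
Verify: 150 mod 4 = 2, 150 mod 8 = 6, 150 mod 21 = 3.

x ≡ 150 (mod 168).


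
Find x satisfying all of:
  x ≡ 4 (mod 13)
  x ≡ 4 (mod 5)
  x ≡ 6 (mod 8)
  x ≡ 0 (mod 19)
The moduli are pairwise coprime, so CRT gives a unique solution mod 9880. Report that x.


Product of moduli M = 13 · 5 · 8 · 19 = 9880.
Merge one congruence at a time:
  Start: x ≡ 4 (mod 13).
  Combine with x ≡ 4 (mod 5); new modulus lcm = 65.
    Write x = 4 + 13·t and substitute into x ≡ 4 (mod 5): 13·t ≡ 4 − 4 = 0 (mod 5).
    Reduce coefficients mod 5: 3·t ≡ 0 (mod 5).
    The inverse of 3 mod 5 is 2 (since 3·2 = 6 = 1·5 + 1), so t ≡ 2·0 = 0 ≡ 0 (mod 5).
    Then x = 4 + 13·0 = 4, valid modulo lcm(13, 5) = 65: x ≡ 4 (mod 65).
  Combine with x ≡ 6 (mod 8); new modulus lcm = 520.
    Write x = 4 + 65·t and substitute into x ≡ 6 (mod 8): 65·t ≡ 6 − 4 = 2 (mod 8).
    Reduce coefficients mod 8: 1·t ≡ 2 (mod 8).
    So t ≡ 2 (mod 8).
    Then x = 4 + 65·2 = 134, valid modulo lcm(65, 8) = 520: x ≡ 134 (mod 520).
  Combine with x ≡ 0 (mod 19); new modulus lcm = 9880.
    Write x = 134 + 520·t and substitute into x ≡ 0 (mod 19): 520·t ≡ 0 − 134 = -134 (mod 19).
    Reduce coefficients mod 19: 7·t ≡ 18 (mod 19).
    The inverse of 7 mod 19 is 11 (since 7·11 = 77 = 4·19 + 1), so t ≡ 11·18 = 198 ≡ 8 (mod 19).
    Then x = 134 + 520·8 = 4294, valid modulo lcm(520, 19) = 9880: x ≡ 4294 (mod 9880).
Verify against each original: 4294 mod 13 = 4, 4294 mod 5 = 4, 4294 mod 8 = 6, 4294 mod 19 = 0.

x ≡ 4294 (mod 9880).


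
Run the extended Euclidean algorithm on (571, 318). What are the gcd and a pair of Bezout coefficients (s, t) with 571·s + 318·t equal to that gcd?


Euclidean algorithm on (571, 318) — divide until remainder is 0:
  571 = 1 · 318 + 253
  318 = 1 · 253 + 65
  253 = 3 · 65 + 58
  65 = 1 · 58 + 7
  58 = 8 · 7 + 2
  7 = 3 · 2 + 1
  2 = 2 · 1 + 0
gcd(571, 318) = 1.
Track Bezout coefficients alongside the remainders: start with r₀ = 571 = a·1 + b·0 (s = 1, t = 0) and r₁ = 318 = a·0 + b·1 (s = 0, t = 1); each new remainder r_{k+1} = r_{k-1} − q_k·r_k inherits s_{k+1} = s_{k-1} − q_k·s_k, t_{k+1} = t_{k-1} − q_k·t_k, so r_k = a·s_k + b·t_k at every step:
  q = 1: r = 253, s = 1 − 1·0 = 1, t = 0 − 1·1 = -1  (check: 571·1 + 318·(-1) = 253)
  q = 1: r = 65, s = 0 − 1·1 = -1, t = 1 − 1·(-1) = 2  (check: 571·(-1) + 318·2 = 65)
  q = 3: r = 58, s = 1 − 3·(-1) = 4, t = -1 − 3·2 = -7  (check: 571·4 + 318·(-7) = 58)
  q = 1: r = 7, s = -1 − 1·4 = -5, t = 2 − 1·(-7) = 9  (check: 571·(-5) + 318·9 = 7)
  q = 8: r = 2, s = 4 − 8·(-5) = 44, t = -7 − 8·9 = -79  (check: 571·44 + 318·(-79) = 2)
  q = 3: r = 1, s = -5 − 3·44 = -137, t = 9 − 3·(-79) = 246  (check: 571·(-137) + 318·246 = 1)
The row with r = 1 (the gcd) gives the Bezout coefficients s = -137, t = 246.
Result: 571 · (-137) + 318 · (246) = 1.

gcd(571, 318) = 1; s = -137, t = 246 (check: 571·(-137) + 318·246 = 1).


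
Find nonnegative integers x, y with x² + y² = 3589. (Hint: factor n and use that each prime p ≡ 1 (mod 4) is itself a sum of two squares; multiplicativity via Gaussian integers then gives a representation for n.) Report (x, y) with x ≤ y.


Step 1: Factor n = 3589 = 37 · 97.
Step 2: Check the mod-4 condition on each prime factor: 37 ≡ 1 (mod 4), exponent 1; 97 ≡ 1 (mod 4), exponent 1.
All primes ≡ 3 (mod 4) appear to even exponent (or don't appear), so by the two-squares theorem n IS expressible as a sum of two squares.
Step 3: Build a representation. Here n = 37 · 97 is a product of primes ≡ 1 (mod 4). Each prime p ≡ 1 (mod 4) is itself a sum of two squares; find a² by testing p − a² for a perfect square:
  37: 37 − 1² = 36 = 6² ⇒ 37 = 1² + 6².
  97: 97 − 1² = 96, 97 − 2² = 93, 97 − 3² = 88, 97 − 4² = 81 = 9² ⇒ 97 = 4² + 9².
  Combine using the Brahmagupta–Fibonacci identity (a² + b²)(c² + d²) = (ac − bd)² + (ad + bc)² = (ac + bd)² + (ad − bc)²:
  37 · 97 = 3589: from (1² + 6²)(4² + 9²), take (1·4 − 6·9, 1·9 + 6·4) = (4 − 54, 9 + 24) = (-50, 33); dropping signs (only squares matter) gives (50, 33); check 50² + 33² = 2500 + 1089 = 3589 ✓.
Step 4: Order so x ≤ y and verify: 33² + 50² = 1089 + 2500 = 3589 = n. ✓

n = 3589 = 33² + 50² (one valid representation with x ≤ y).


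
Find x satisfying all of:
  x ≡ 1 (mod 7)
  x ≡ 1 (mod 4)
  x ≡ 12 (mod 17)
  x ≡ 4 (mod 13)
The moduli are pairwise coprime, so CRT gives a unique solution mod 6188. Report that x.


Product of moduli M = 7 · 4 · 17 · 13 = 6188.
Merge one congruence at a time:
  Start: x ≡ 1 (mod 7).
  Combine with x ≡ 1 (mod 4); new modulus lcm = 28.
    Write x = 1 + 7·t and substitute into x ≡ 1 (mod 4): 7·t ≡ 1 − 1 = 0 (mod 4).
    Reduce coefficients mod 4: 3·t ≡ 0 (mod 4).
    The inverse of 3 mod 4 is 3 (since 3·3 = 9 = 2·4 + 1), so t ≡ 3·0 = 0 ≡ 0 (mod 4).
    Then x = 1 + 7·0 = 1, valid modulo lcm(7, 4) = 28: x ≡ 1 (mod 28).
  Combine with x ≡ 12 (mod 17); new modulus lcm = 476.
    Write x = 1 + 28·t and substitute into x ≡ 12 (mod 17): 28·t ≡ 12 − 1 = 11 (mod 17).
    Reduce coefficients mod 17: 11·t ≡ 11 (mod 17).
    The inverse of 11 mod 17 is 14 (since 11·14 = 154 = 9·17 + 1), so t ≡ 14·11 = 154 ≡ 1 (mod 17).
    Then x = 1 + 28·1 = 29, valid modulo lcm(28, 17) = 476: x ≡ 29 (mod 476).
  Combine with x ≡ 4 (mod 13); new modulus lcm = 6188.
    Write x = 29 + 476·t and substitute into x ≡ 4 (mod 13): 476·t ≡ 4 − 29 = -25 (mod 13).
    Reduce coefficients mod 13: 8·t ≡ 1 (mod 13).
    The inverse of 8 mod 13 is 5 (since 8·5 = 40 = 3·13 + 1), so t ≡ 5·1 = 5 ≡ 5 (mod 13).
    Then x = 29 + 476·5 = 2409, valid modulo lcm(476, 13) = 6188: x ≡ 2409 (mod 6188).
Verify against each original: 2409 mod 7 = 1, 2409 mod 4 = 1, 2409 mod 17 = 12, 2409 mod 13 = 4.

x ≡ 2409 (mod 6188).


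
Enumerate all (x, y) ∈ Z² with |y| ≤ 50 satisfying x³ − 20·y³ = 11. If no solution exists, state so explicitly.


The equation is x³ - 20y³ = 11. For fixed y, x³ = 20·y³ + 11, so a solution requires the RHS to be a perfect cube.
Strategy: iterate y from -50 to 50, compute RHS = 20·y³ + 11, and check whether it is a (positive or negative) perfect cube.
Check small values of y:
  y = 0: RHS = 11 is not a perfect cube.
  y = 1: RHS = 31 is not a perfect cube.
  y = -1: RHS = -9 is not a perfect cube.
  y = 2: RHS = 171 is not a perfect cube.
  y = -2: RHS = -149 is not a perfect cube.
  y = 3: RHS = 551 is not a perfect cube.
  y = -3: RHS = -529 is not a perfect cube.
Continuing the search up to |y| = 50 finds no solutions either.
No (x, y) in the scanned range satisfies the equation.

No integer solutions with |y| ≤ 50.


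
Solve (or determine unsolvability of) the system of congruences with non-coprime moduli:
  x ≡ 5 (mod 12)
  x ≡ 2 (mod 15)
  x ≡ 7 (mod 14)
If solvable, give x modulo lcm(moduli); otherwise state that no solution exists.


Moduli 12, 15, 14 are not pairwise coprime, so CRT works modulo lcm(m_i) when all pairwise compatibility conditions hold.
Pairwise compatibility: gcd(m_i, m_j) must divide a_i - a_j for every pair.
Merge one congruence at a time:
  Start: x ≡ 5 (mod 12).
  Combine with x ≡ 2 (mod 15): gcd(12, 15) = 3; 2 - 5 = -3, which IS divisible by 3, so compatible.
    Write x = 5 + 12·t and substitute into x ≡ 2 (mod 15): 12·t ≡ 2 − 5 = -3 (mod 15).
    Divide the congruence (and modulus) by g = 3: 4·t ≡ -1 (mod 5).
    Reduce coefficients mod 5: 4·t ≡ 4 (mod 5).
    The inverse of 4 mod 5 is 4 (since 4·4 = 16 = 3·5 + 1), so t ≡ 4·4 = 16 ≡ 1 (mod 5).
    Then x = 5 + 12·1 = 17, valid modulo lcm(12, 15) = 60: x ≡ 17 (mod 60).
  Combine with x ≡ 7 (mod 14): gcd(60, 14) = 2; 7 - 17 = -10, which IS divisible by 2, so compatible.
    Write x = 17 + 60·t and substitute into x ≡ 7 (mod 14): 60·t ≡ 7 − 17 = -10 (mod 14).
    Divide the congruence (and modulus) by g = 2: 30·t ≡ -5 (mod 7).
    Reduce coefficients mod 7: 2·t ≡ 2 (mod 7).
    The inverse of 2 mod 7 is 4 (since 2·4 = 8 = 1·7 + 1), so t ≡ 4·2 = 8 ≡ 1 (mod 7).
    Then x = 17 + 60·1 = 77, valid modulo lcm(60, 14) = 420: x ≡ 77 (mod 420).
Verify: 77 mod 12 = 5, 77 mod 15 = 2, 77 mod 14 = 7.

x ≡ 77 (mod 420).


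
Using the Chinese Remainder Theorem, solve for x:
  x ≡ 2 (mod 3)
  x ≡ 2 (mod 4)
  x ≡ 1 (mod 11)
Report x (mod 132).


Moduli 3, 4, 11 are pairwise coprime; by CRT there is a unique solution modulo M = 3 · 4 · 11 = 132.
Solve pairwise, accumulating the modulus:
  Start with x ≡ 2 (mod 3).
  Combine with x ≡ 2 (mod 4): since gcd(3, 4) = 1, we get a unique residue mod 12.
    Write x = 2 + 3·t and substitute into x ≡ 2 (mod 4): 3·t ≡ 2 − 2 = 0 (mod 4).
    The inverse of 3 mod 4 is 3 (since 3·3 = 9 = 2·4 + 1), so t ≡ 3·0 = 0 ≡ 0 (mod 4).
    Then x = 2 + 3·0 = 2, valid modulo lcm(3, 4) = 12: x ≡ 2 (mod 12).
  Combine with x ≡ 1 (mod 11): since gcd(12, 11) = 1, we get a unique residue mod 132.
    Write x = 2 + 12·t and substitute into x ≡ 1 (mod 11): 12·t ≡ 1 − 2 = -1 (mod 11).
    Reduce coefficients mod 11: 1·t ≡ 10 (mod 11).
    So t ≡ 10 (mod 11).
    Then x = 2 + 12·10 = 122, valid modulo lcm(12, 11) = 132: x ≡ 122 (mod 132).
Verify: 122 mod 3 = 2 ✓, 122 mod 4 = 2 ✓, 122 mod 11 = 1 ✓.

x ≡ 122 (mod 132).


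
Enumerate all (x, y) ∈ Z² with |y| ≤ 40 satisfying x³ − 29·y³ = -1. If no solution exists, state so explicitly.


The equation is x³ - 29y³ = -1. For fixed y, x³ = 29·y³ − 1, so a solution requires the RHS to be a perfect cube.
Strategy: iterate y from -40 to 40, compute RHS = 29·y³ − 1, and check whether it is a (positive or negative) perfect cube.
Check small values of y:
  y = 0: RHS = -1 = (-1)³ ⇒ x = -1 works.
  y = 1: RHS = 28 is not a perfect cube.
  y = -1: RHS = -30 is not a perfect cube.
  y = 2: RHS = 231 is not a perfect cube.
  y = -2: RHS = -233 is not a perfect cube.
  y = 3: RHS = 782 is not a perfect cube.
  y = -3: RHS = -784 is not a perfect cube.
Continuing the search up to |y| = 40 finds no further solutions beyond those listed.
Collected solutions: (-1, 0).

Solutions (with |y| ≤ 40): (-1, 0).


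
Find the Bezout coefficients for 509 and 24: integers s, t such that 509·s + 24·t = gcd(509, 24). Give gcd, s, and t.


Euclidean algorithm on (509, 24) — divide until remainder is 0:
  509 = 21 · 24 + 5
  24 = 4 · 5 + 4
  5 = 1 · 4 + 1
  4 = 4 · 1 + 0
gcd(509, 24) = 1.
Track Bezout coefficients alongside the remainders: start with r₀ = 509 = a·1 + b·0 (s = 1, t = 0) and r₁ = 24 = a·0 + b·1 (s = 0, t = 1); each new remainder r_{k+1} = r_{k-1} − q_k·r_k inherits s_{k+1} = s_{k-1} − q_k·s_k, t_{k+1} = t_{k-1} − q_k·t_k, so r_k = a·s_k + b·t_k at every step:
  q = 21: r = 5, s = 1 − 21·0 = 1, t = 0 − 21·1 = -21  (check: 509·1 + 24·(-21) = 5)
  q = 4: r = 4, s = 0 − 4·1 = -4, t = 1 − 4·(-21) = 85  (check: 509·(-4) + 24·85 = 4)
  q = 1: r = 1, s = 1 − 1·(-4) = 5, t = -21 − 1·85 = -106  (check: 509·5 + 24·(-106) = 1)
The row with r = 1 (the gcd) gives the Bezout coefficients s = 5, t = -106.
Result: 509 · (5) + 24 · (-106) = 1.

gcd(509, 24) = 1; s = 5, t = -106 (check: 509·5 + 24·(-106) = 1).


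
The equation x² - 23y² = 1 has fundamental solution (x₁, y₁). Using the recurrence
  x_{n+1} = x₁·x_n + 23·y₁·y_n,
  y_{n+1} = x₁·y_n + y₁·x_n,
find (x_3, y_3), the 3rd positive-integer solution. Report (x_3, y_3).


Step 1: Find the fundamental solution (x₁, y₁) of x² - 23y² = 1.
  Expand √23 as a continued fraction. a₀ = ⌊√23⌋ = 4; iterate m_{k+1} = d_k·a_k − m_k, d_{k+1} = (23 − m_{k+1}²)/d_k, a_{k+1} = ⌊(a₀ + m_{k+1})/d_{k+1}⌋ (starting m₀ = 0, d₀ = 1), with convergents p_k = a_k·p_{k-1} + p_{k-2}, q_k = a_k·q_{k-1} + q_{k-2} (p₋₁ = 1, q₋₁ = 0):
  k = 0: a₀ = 4; p₀/q₀ = 4/1; p₀² − 23·q₀² = 16 − 23 = -7.
  k = 1: m = 4, d = 7, a = ⌊(4 + 4)/7⌋ = 1; p/q = (1·4 + 1)/(1·1 + 0) = 5/1; p² − 23·q² = 25 − 23 = 2.
  k = 2: m = 3, d = 2, a = ⌊(4 + 3)/2⌋ = 3; p/q = (3·5 + 4)/(3·1 + 1) = 19/4; p² − 23·q² = 361 − 368 = -7.
  k = 3: m = 3, d = 7, a = ⌊(4 + 3)/7⌋ = 1; p/q = (1·19 + 5)/(1·4 + 1) = 24/5; p² − 23·q² = 576 − 575 = 1.
  The first convergent with p² − 23·q² = 1 gives the fundamental solution (x₁, y₁) = (24, 5).
Step 2: Apply the recurrence (x_{n+1}, y_{n+1}) = (x₁x_n + 23y₁y_n, x₁y_n + y₁x_n) repeatedly.
  From (x_1, y_1) = (24, 5): x_2 = 24·24 + 23·5·5 = 1151; y_2 = 24·5 + 5·24 = 240.
  From (x_2, y_2) = (1151, 240): x_3 = 24·1151 + 23·5·240 = 55224; y_3 = 24·240 + 5·1151 = 11515.
Step 3: Verify x_3² - 23·y_3² = 3049690176 - 3049690175 = 1 (should be 1). ✓

(x_1, y_1) = (24, 5); (x_3, y_3) = (55224, 11515).


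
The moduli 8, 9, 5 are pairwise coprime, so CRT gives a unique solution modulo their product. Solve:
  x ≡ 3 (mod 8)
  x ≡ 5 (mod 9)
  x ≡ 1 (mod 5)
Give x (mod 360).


Moduli 8, 9, 5 are pairwise coprime; by CRT there is a unique solution modulo M = 8 · 9 · 5 = 360.
Solve pairwise, accumulating the modulus:
  Start with x ≡ 3 (mod 8).
  Combine with x ≡ 5 (mod 9): since gcd(8, 9) = 1, we get a unique residue mod 72.
    Write x = 3 + 8·t and substitute into x ≡ 5 (mod 9): 8·t ≡ 5 − 3 = 2 (mod 9).
    The inverse of 8 mod 9 is 8 (since 8·8 = 64 = 7·9 + 1), so t ≡ 8·2 = 16 ≡ 7 (mod 9).
    Then x = 3 + 8·7 = 59, valid modulo lcm(8, 9) = 72: x ≡ 59 (mod 72).
  Combine with x ≡ 1 (mod 5): since gcd(72, 5) = 1, we get a unique residue mod 360.
    Write x = 59 + 72·t and substitute into x ≡ 1 (mod 5): 72·t ≡ 1 − 59 = -58 (mod 5).
    Reduce coefficients mod 5: 2·t ≡ 2 (mod 5).
    The inverse of 2 mod 5 is 3 (since 2·3 = 6 = 1·5 + 1), so t ≡ 3·2 = 6 ≡ 1 (mod 5).
    Then x = 59 + 72·1 = 131, valid modulo lcm(72, 5) = 360: x ≡ 131 (mod 360).
Verify: 131 mod 8 = 3 ✓, 131 mod 9 = 5 ✓, 131 mod 5 = 1 ✓.

x ≡ 131 (mod 360).


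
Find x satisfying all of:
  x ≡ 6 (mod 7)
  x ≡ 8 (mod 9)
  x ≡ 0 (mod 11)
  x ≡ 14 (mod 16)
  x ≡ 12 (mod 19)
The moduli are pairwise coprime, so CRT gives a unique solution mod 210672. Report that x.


Product of moduli M = 7 · 9 · 11 · 16 · 19 = 210672.
Merge one congruence at a time:
  Start: x ≡ 6 (mod 7).
  Combine with x ≡ 8 (mod 9); new modulus lcm = 63.
    Write x = 6 + 7·t and substitute into x ≡ 8 (mod 9): 7·t ≡ 8 − 6 = 2 (mod 9).
    The inverse of 7 mod 9 is 4 (since 7·4 = 28 = 3·9 + 1), so t ≡ 4·2 = 8 ≡ 8 (mod 9).
    Then x = 6 + 7·8 = 62, valid modulo lcm(7, 9) = 63: x ≡ 62 (mod 63).
  Combine with x ≡ 0 (mod 11); new modulus lcm = 693.
    Write x = 62 + 63·t and substitute into x ≡ 0 (mod 11): 63·t ≡ 0 − 62 = -62 (mod 11).
    Reduce coefficients mod 11: 8·t ≡ 4 (mod 11).
    The inverse of 8 mod 11 is 7 (since 8·7 = 56 = 5·11 + 1), so t ≡ 7·4 = 28 ≡ 6 (mod 11).
    Then x = 62 + 63·6 = 440, valid modulo lcm(63, 11) = 693: x ≡ 440 (mod 693).
  Combine with x ≡ 14 (mod 16); new modulus lcm = 11088.
    Write x = 440 + 693·t and substitute into x ≡ 14 (mod 16): 693·t ≡ 14 − 440 = -426 (mod 16).
    Reduce coefficients mod 16: 5·t ≡ 6 (mod 16).
    The inverse of 5 mod 16 is 13 (since 5·13 = 65 = 4·16 + 1), so t ≡ 13·6 = 78 ≡ 14 (mod 16).
    Then x = 440 + 693·14 = 10142, valid modulo lcm(693, 16) = 11088: x ≡ 10142 (mod 11088).
  Combine with x ≡ 12 (mod 19); new modulus lcm = 210672.
    Write x = 10142 + 11088·t and substitute into x ≡ 12 (mod 19): 11088·t ≡ 12 − 10142 = -10130 (mod 19).
    Reduce coefficients mod 19: 11·t ≡ 16 (mod 19).
    The inverse of 11 mod 19 is 7 (since 11·7 = 77 = 4·19 + 1), so t ≡ 7·16 = 112 ≡ 17 (mod 19).
    Then x = 10142 + 11088·17 = 198638, valid modulo lcm(11088, 19) = 210672: x ≡ 198638 (mod 210672).
Verify against each original: 198638 mod 7 = 6, 198638 mod 9 = 8, 198638 mod 11 = 0, 198638 mod 16 = 14, 198638 mod 19 = 12.

x ≡ 198638 (mod 210672).


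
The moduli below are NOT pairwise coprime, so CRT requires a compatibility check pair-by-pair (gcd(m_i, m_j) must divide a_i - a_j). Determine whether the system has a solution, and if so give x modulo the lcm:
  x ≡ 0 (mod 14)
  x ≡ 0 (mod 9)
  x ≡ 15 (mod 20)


Moduli 14, 9, 20 are not pairwise coprime, so CRT works modulo lcm(m_i) when all pairwise compatibility conditions hold.
Pairwise compatibility: gcd(m_i, m_j) must divide a_i - a_j for every pair.
Merge one congruence at a time:
  Start: x ≡ 0 (mod 14).
  Combine with x ≡ 0 (mod 9): gcd(14, 9) = 1; 0 - 0 = 0, which IS divisible by 1, so compatible.
    Write x = 0 + 14·t and substitute into x ≡ 0 (mod 9): 14·t ≡ 0 − 0 = 0 (mod 9).
    Reduce coefficients mod 9: 5·t ≡ 0 (mod 9).
    The inverse of 5 mod 9 is 2 (since 5·2 = 10 = 1·9 + 1), so t ≡ 2·0 = 0 ≡ 0 (mod 9).
    Then x = 0 + 14·0 = 0, valid modulo lcm(14, 9) = 126: x ≡ 0 (mod 126).
  Combine with x ≡ 15 (mod 20): gcd(126, 20) = 2, and 15 - 0 = 15 is NOT divisible by 2.
    ⇒ system is inconsistent (no integer solution).

No solution (the system is inconsistent).


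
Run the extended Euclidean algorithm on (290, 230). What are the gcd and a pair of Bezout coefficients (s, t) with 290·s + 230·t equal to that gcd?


Euclidean algorithm on (290, 230) — divide until remainder is 0:
  290 = 1 · 230 + 60
  230 = 3 · 60 + 50
  60 = 1 · 50 + 10
  50 = 5 · 10 + 0
gcd(290, 230) = 10.
Track Bezout coefficients alongside the remainders: start with r₀ = 290 = a·1 + b·0 (s = 1, t = 0) and r₁ = 230 = a·0 + b·1 (s = 0, t = 1); each new remainder r_{k+1} = r_{k-1} − q_k·r_k inherits s_{k+1} = s_{k-1} − q_k·s_k, t_{k+1} = t_{k-1} − q_k·t_k, so r_k = a·s_k + b·t_k at every step:
  q = 1: r = 60, s = 1 − 1·0 = 1, t = 0 − 1·1 = -1  (check: 290·1 + 230·(-1) = 60)
  q = 3: r = 50, s = 0 − 3·1 = -3, t = 1 − 3·(-1) = 4  (check: 290·(-3) + 230·4 = 50)
  q = 1: r = 10, s = 1 − 1·(-3) = 4, t = -1 − 1·4 = -5  (check: 290·4 + 230·(-5) = 10)
The row with r = 10 (the gcd) gives the Bezout coefficients s = 4, t = -5.
Result: 290 · (4) + 230 · (-5) = 10.

gcd(290, 230) = 10; s = 4, t = -5 (check: 290·4 + 230·(-5) = 10).
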